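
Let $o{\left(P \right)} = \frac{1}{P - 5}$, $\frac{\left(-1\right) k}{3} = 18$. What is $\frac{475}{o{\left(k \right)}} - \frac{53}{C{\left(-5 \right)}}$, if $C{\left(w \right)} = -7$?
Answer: $- \frac{196122}{7} \approx -28017.0$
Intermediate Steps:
$k = -54$ ($k = \left(-3\right) 18 = -54$)
$o{\left(P \right)} = \frac{1}{-5 + P}$
$\frac{475}{o{\left(k \right)}} - \frac{53}{C{\left(-5 \right)}} = \frac{475}{\frac{1}{-5 - 54}} - \frac{53}{-7} = \frac{475}{\frac{1}{-59}} - - \frac{53}{7} = \frac{475}{- \frac{1}{59}} + \frac{53}{7} = 475 \left(-59\right) + \frac{53}{7} = -28025 + \frac{53}{7} = - \frac{196122}{7}$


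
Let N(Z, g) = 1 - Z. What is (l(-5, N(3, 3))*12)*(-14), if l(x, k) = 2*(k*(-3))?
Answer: -2016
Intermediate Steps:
l(x, k) = -6*k (l(x, k) = 2*(-3*k) = -6*k)
(l(-5, N(3, 3))*12)*(-14) = (-6*(1 - 1*3)*12)*(-14) = (-6*(1 - 3)*12)*(-14) = (-6*(-2)*12)*(-14) = (12*12)*(-14) = 144*(-14) = -2016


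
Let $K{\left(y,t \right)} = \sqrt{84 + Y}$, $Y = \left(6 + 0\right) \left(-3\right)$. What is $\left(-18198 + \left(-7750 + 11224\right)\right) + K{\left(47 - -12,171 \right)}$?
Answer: $-14724 + \sqrt{66} \approx -14716.0$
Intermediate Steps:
$Y = -18$ ($Y = 6 \left(-3\right) = -18$)
$K{\left(y,t \right)} = \sqrt{66}$ ($K{\left(y,t \right)} = \sqrt{84 - 18} = \sqrt{66}$)
$\left(-18198 + \left(-7750 + 11224\right)\right) + K{\left(47 - -12,171 \right)} = \left(-18198 + \left(-7750 + 11224\right)\right) + \sqrt{66} = \left(-18198 + 3474\right) + \sqrt{66} = -14724 + \sqrt{66}$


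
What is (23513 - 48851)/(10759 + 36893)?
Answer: -4223/7942 ≈ -0.53173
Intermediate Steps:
(23513 - 48851)/(10759 + 36893) = -25338/47652 = -25338*1/47652 = -4223/7942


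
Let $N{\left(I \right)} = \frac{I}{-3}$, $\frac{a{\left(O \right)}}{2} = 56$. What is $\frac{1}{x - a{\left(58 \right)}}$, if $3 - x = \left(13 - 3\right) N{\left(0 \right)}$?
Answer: $- \frac{1}{109} \approx -0.0091743$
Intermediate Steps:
$a{\left(O \right)} = 112$ ($a{\left(O \right)} = 2 \cdot 56 = 112$)
$N{\left(I \right)} = - \frac{I}{3}$ ($N{\left(I \right)} = I \left(- \frac{1}{3}\right) = - \frac{I}{3}$)
$x = 3$ ($x = 3 - \left(13 - 3\right) \left(\left(- \frac{1}{3}\right) 0\right) = 3 - \left(13 - 3\right) 0 = 3 - 10 \cdot 0 = 3 - 0 = 3 + 0 = 3$)
$\frac{1}{x - a{\left(58 \right)}} = \frac{1}{3 - 112} = \frac{1}{-109} = - \frac{1}{109}$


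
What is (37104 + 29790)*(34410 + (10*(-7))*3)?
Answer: 2287774800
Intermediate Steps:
(37104 + 29790)*(34410 + (10*(-7))*3) = 66894*(34410 - 70*3) = 66894*(34410 - 210) = 66894*34200 = 2287774800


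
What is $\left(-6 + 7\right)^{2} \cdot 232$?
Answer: $232$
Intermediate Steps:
$\left(-6 + 7\right)^{2} \cdot 232 = 1^{2} \cdot 232 = 1 \cdot 232 = 232$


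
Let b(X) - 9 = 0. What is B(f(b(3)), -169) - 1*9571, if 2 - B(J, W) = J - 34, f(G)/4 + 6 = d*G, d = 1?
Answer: -9547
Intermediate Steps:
b(X) = 9 (b(X) = 9 + 0 = 9)
f(G) = -24 + 4*G (f(G) = -24 + 4*(1*G) = -24 + 4*G)
B(J, W) = 36 - J (B(J, W) = 2 - (J - 34) = 2 - (-34 + J) = 2 + (34 - J) = 36 - J)
B(f(b(3)), -169) - 1*9571 = (36 - (-24 + 4*9)) - 1*9571 = (36 - (-24 + 36)) - 9571 = (36 - 1*12) - 9571 = (36 - 12) - 9571 = 24 - 9571 = -9547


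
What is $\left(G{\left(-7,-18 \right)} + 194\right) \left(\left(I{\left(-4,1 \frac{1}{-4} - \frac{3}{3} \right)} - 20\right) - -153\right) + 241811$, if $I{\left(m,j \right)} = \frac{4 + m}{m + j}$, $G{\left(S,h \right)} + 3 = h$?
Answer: $264820$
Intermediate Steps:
$G{\left(S,h \right)} = -3 + h$
$I{\left(m,j \right)} = \frac{4 + m}{j + m}$
$\left(G{\left(-7,-18 \right)} + 194\right) \left(\left(I{\left(-4,1 \frac{1}{-4} - \frac{3}{3} \right)} - 20\right) - -153\right) + 241811 = \left(\left(-3 - 18\right) + 194\right) \left(\left(\frac{4 - 4}{\left(1 \frac{1}{-4} - \frac{3}{3}\right) - 4} - 20\right) - -153\right) + 241811 = \left(-21 + 194\right) \left(\left(\frac{1}{\left(1 \left(- \frac{1}{4}\right) - 1\right) - 4} \cdot 0 - 20\right) + 153\right) + 241811 = 173 \left(\left(\frac{1}{\left(- \frac{1}{4} - 1\right) - 4} \cdot 0 - 20\right) + 153\right) + 241811 = 173 \left(\left(\frac{1}{- \frac{5}{4} - 4} \cdot 0 - 20\right) + 153\right) + 241811 = 173 \left(\left(\frac{1}{- \frac{21}{4}} \cdot 0 - 20\right) + 153\right) + 241811 = 173 \left(\left(\left(- \frac{4}{21}\right) 0 - 20\right) + 153\right) + 241811 = 173 \left(\left(0 - 20\right) + 153\right) + 241811 = 173 \left(-20 + 153\right) + 241811 = 173 \cdot 133 + 241811 = 23009 + 241811 = 264820$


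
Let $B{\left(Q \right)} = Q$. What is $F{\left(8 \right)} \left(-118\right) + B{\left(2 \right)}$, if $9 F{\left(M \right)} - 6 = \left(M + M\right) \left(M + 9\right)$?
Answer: $- \frac{32786}{9} \approx -3642.9$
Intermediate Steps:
$F{\left(M \right)} = \frac{2}{3} + \frac{2 M \left(9 + M\right)}{9}$ ($F{\left(M \right)} = \frac{2}{3} + \frac{\left(M + M\right) \left(M + 9\right)}{9} = \frac{2}{3} + \frac{2 M \left(9 + M\right)}{9}$)
$F{\left(8 \right)} \left(-118\right) + B{\left(2 \right)} = \left(\frac{2}{3} + 2 \cdot 8 + \frac{2 \cdot 8^{2}}{9}\right) \left(-118\right) + 2 = \left(\frac{2}{3} + 16 + \frac{2}{9} \cdot 64\right) \left(-118\right) + 2 = \left(\frac{2}{3} + 16 + \frac{128}{9}\right) \left(-118\right) + 2 = \frac{278}{9} \left(-118\right) + 2 = - \frac{32804}{9} + 2 = - \frac{32786}{9}$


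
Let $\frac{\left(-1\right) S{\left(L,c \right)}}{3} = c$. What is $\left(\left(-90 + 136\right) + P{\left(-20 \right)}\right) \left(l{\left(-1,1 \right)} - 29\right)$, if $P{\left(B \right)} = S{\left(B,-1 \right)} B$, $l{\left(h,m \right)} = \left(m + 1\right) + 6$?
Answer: $294$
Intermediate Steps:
$S{\left(L,c \right)} = - 3 c$
$l{\left(h,m \right)} = 7 + m$ ($l{\left(h,m \right)} = \left(1 + m\right) + 6 = 7 + m$)
$P{\left(B \right)} = 3 B$ ($P{\left(B \right)} = \left(-3\right) \left(-1\right) B = 3 B$)
$\left(\left(-90 + 136\right) + P{\left(-20 \right)}\right) \left(l{\left(-1,1 \right)} - 29\right) = \left(\left(-90 + 136\right) + 3 \left(-20\right)\right) \left(\left(7 + 1\right) - 29\right) = \left(46 - 60\right) \left(8 - 29\right) = \left(-14\right) \left(-21\right) = 294$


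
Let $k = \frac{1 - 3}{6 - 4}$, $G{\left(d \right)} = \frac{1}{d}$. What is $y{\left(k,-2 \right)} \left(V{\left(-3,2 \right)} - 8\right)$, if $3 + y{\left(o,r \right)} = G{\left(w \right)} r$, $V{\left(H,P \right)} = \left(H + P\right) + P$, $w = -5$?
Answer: $\frac{91}{5} \approx 18.2$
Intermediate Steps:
$k = -1$ ($k = - \frac{2}{2} = \left(-2\right) \frac{1}{2} = -1$)
$V{\left(H,P \right)} = H + 2 P$
$y{\left(o,r \right)} = -3 - \frac{r}{5}$ ($y{\left(o,r \right)} = -3 + \frac{r}{-5} = -3 - \frac{r}{5}$)
$y{\left(k,-2 \right)} \left(V{\left(-3,2 \right)} - 8\right) = \left(-3 - - \frac{2}{5}\right) \left(\left(-3 + 2 \cdot 2\right) - 8\right) = \left(-3 + \frac{2}{5}\right) \left(\left(-3 + 4\right) - 8\right) = - \frac{13 \left(1 - 8\right)}{5} = \left(- \frac{13}{5}\right) \left(-7\right) = \frac{91}{5}$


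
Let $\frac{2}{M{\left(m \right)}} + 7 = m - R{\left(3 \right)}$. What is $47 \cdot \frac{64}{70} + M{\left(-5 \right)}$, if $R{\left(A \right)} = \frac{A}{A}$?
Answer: $\frac{19482}{455} \approx 42.818$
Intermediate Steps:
$R{\left(A \right)} = 1$
$M{\left(m \right)} = \frac{2}{-8 + m}$ ($M{\left(m \right)} = \frac{2}{-7 + \left(m - 1\right)} = \frac{2}{-7 + \left(-1 + m\right)} = \frac{2}{-8 + m}$)
$47 \cdot \frac{64}{70} + M{\left(-5 \right)} = 47 \cdot \frac{64}{70} + \frac{2}{-8 - 5} = 47 \cdot 64 \cdot \frac{1}{70} + \frac{2}{-13} = 47 \cdot \frac{32}{35} + 2 \left(- \frac{1}{13}\right) = \frac{1504}{35} - \frac{2}{13} = \frac{19482}{455}$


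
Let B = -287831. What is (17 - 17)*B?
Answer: 0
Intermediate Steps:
(17 - 17)*B = (17 - 17)*(-287831) = 0*(-287831) = 0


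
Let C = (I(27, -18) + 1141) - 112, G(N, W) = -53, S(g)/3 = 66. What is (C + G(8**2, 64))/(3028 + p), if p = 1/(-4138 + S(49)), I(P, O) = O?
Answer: 3774520/11930319 ≈ 0.31638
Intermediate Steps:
S(g) = 198 (S(g) = 3*66 = 198)
p = -1/3940 (p = 1/(-4138 + 198) = 1/(-3940) = -1/3940 ≈ -0.00025381)
C = 1011 (C = (-18 + 1141) - 112 = 1123 - 112 = 1011)
(C + G(8**2, 64))/(3028 + p) = (1011 - 53)/(3028 - 1/3940) = 958/(11930319/3940) = 958*(3940/11930319) = 3774520/11930319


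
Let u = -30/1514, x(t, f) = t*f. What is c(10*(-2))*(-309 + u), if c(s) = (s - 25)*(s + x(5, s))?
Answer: -1263211200/757 ≈ -1.6687e+6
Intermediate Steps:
x(t, f) = f*t
u = -15/757 (u = -30*1/1514 = -15/757 ≈ -0.019815)
c(s) = 6*s*(-25 + s) (c(s) = (s - 25)*(s + s*5) = (-25 + s)*(s + 5*s) = (-25 + s)*(6*s) = 6*s*(-25 + s))
c(10*(-2))*(-309 + u) = (6*(10*(-2))*(-25 + 10*(-2)))*(-309 - 15/757) = (6*(-20)*(-25 - 20))*(-233928/757) = (6*(-20)*(-45))*(-233928/757) = 5400*(-233928/757) = -1263211200/757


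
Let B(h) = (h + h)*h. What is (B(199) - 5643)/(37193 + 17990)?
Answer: 73559/55183 ≈ 1.3330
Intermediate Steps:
B(h) = 2*h² (B(h) = (2*h)*h = 2*h²)
(B(199) - 5643)/(37193 + 17990) = (2*199² - 5643)/(37193 + 17990) = (2*39601 - 5643)/55183 = (79202 - 5643)*(1/55183) = 73559*(1/55183) = 73559/55183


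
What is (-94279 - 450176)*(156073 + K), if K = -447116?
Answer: 158459816565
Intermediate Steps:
(-94279 - 450176)*(156073 + K) = (-94279 - 450176)*(156073 - 447116) = -544455*(-291043) = 158459816565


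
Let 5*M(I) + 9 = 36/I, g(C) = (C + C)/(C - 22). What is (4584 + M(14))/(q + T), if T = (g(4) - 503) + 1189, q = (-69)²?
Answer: 288711/343133 ≈ 0.84140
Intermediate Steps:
g(C) = 2*C/(-22 + C) (g(C) = (2*C)/(-22 + C) = 2*C/(-22 + C))
q = 4761
M(I) = -9/5 + 36/(5*I) (M(I) = -9/5 + (36/I)/5 = -9/5 + 36/(5*I))
T = 6170/9 (T = (2*4/(-22 + 4) - 503) + 1189 = (2*4/(-18) - 503) + 1189 = (2*4*(-1/18) - 503) + 1189 = (-4/9 - 503) + 1189 = -4531/9 + 1189 = 6170/9 ≈ 685.56)
(4584 + M(14))/(q + T) = (4584 + (9/5)*(4 - 1*14)/14)/(4761 + 6170/9) = (4584 + (9/5)*(1/14)*(4 - 14))/(49019/9) = (4584 + (9/5)*(1/14)*(-10))*(9/49019) = (4584 - 9/7)*(9/49019) = (32079/7)*(9/49019) = 288711/343133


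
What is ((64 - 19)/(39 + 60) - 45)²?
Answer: 240100/121 ≈ 1984.3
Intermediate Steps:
((64 - 19)/(39 + 60) - 45)² = (45/99 - 45)² = (45*(1/99) - 45)² = (5/11 - 45)² = (-490/11)² = 240100/121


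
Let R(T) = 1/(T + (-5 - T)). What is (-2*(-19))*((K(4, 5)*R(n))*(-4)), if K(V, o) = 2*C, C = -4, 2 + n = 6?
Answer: -1216/5 ≈ -243.20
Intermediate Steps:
n = 4 (n = -2 + 6 = 4)
K(V, o) = -8 (K(V, o) = 2*(-4) = -8)
R(T) = -⅕ (R(T) = 1/(-5) = -⅕)
(-2*(-19))*((K(4, 5)*R(n))*(-4)) = (-2*(-19))*(-8*(-⅕)*(-4)) = 38*((8/5)*(-4)) = 38*(-32/5) = -1216/5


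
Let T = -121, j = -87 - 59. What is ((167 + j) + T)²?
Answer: 10000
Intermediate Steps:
j = -146
((167 + j) + T)² = ((167 - 146) - 121)² = (21 - 121)² = (-100)² = 10000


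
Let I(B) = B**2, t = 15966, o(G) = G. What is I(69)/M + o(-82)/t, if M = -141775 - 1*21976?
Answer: -44720854/1307224233 ≈ -0.034211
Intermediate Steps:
M = -163751 (M = -141775 - 21976 = -163751)
I(69)/M + o(-82)/t = 69**2/(-163751) - 82/15966 = 4761*(-1/163751) - 82*1/15966 = -4761/163751 - 41/7983 = -44720854/1307224233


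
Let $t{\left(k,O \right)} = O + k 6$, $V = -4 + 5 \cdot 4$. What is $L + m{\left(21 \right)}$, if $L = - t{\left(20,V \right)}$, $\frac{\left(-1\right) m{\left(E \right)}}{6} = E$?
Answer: $-262$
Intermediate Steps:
$V = 16$ ($V = -4 + 20 = 16$)
$m{\left(E \right)} = - 6 E$
$t{\left(k,O \right)} = O + 6 k$
$L = -136$ ($L = - (16 + 6 \cdot 20) = - (16 + 120) = \left(-1\right) 136 = -136$)
$L + m{\left(21 \right)} = -136 - 126 = -262$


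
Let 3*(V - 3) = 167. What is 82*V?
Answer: 14432/3 ≈ 4810.7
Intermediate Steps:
V = 176/3 (V = 3 + (1/3)*167 = 3 + 167/3 = 176/3 ≈ 58.667)
82*V = 82*(176/3) = 14432/3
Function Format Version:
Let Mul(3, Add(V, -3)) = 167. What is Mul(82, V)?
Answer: Rational(14432, 3) ≈ 4810.7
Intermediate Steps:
V = Rational(176, 3) (V = Add(3, Mul(Rational(1, 3), 167)) = Add(3, Rational(167, 3)) = Rational(176, 3) ≈ 58.667)
Mul(82, V) = Mul(82, Rational(176, 3)) = Rational(14432, 3)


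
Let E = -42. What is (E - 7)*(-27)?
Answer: 1323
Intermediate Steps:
(E - 7)*(-27) = (-42 - 7)*(-27) = -49*(-27) = 1323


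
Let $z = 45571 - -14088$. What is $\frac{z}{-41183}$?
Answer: $- \frac{59659}{41183} \approx -1.4486$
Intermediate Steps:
$z = 59659$ ($z = 45571 + 14088 = 59659$)
$\frac{z}{-41183} = \frac{59659}{-41183} = 59659 \left(- \frac{1}{41183}\right) = - \frac{59659}{41183}$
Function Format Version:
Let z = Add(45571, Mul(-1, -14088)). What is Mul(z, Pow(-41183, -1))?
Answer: Rational(-59659, 41183) ≈ -1.4486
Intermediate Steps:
z = 59659 (z = Add(45571, 14088) = 59659)
Mul(z, Pow(-41183, -1)) = Mul(59659, Pow(-41183, -1)) = Mul(59659, Rational(-1, 41183)) = Rational(-59659, 41183)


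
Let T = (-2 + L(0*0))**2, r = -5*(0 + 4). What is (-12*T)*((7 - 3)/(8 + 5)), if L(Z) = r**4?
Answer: -1228769280192/13 ≈ -9.4521e+10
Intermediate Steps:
r = -20 (r = -5*4 = -20)
L(Z) = 160000 (L(Z) = (-20)**4 = 160000)
T = 25599360004 (T = (-2 + 160000)**2 = 159998**2 = 25599360004)
(-12*T)*((7 - 3)/(8 + 5)) = (-12*25599360004)*((7 - 3)/(8 + 5)) = -1228769280192/13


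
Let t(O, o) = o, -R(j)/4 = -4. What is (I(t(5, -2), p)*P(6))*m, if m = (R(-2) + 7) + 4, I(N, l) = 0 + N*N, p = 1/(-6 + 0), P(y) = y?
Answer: 648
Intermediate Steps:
R(j) = 16 (R(j) = -4*(-4) = 16)
p = -⅙ (p = 1/(-6) = -⅙ ≈ -0.16667)
I(N, l) = N² (I(N, l) = 0 + N² = N²)
m = 27 (m = (16 + 7) + 4 = 23 + 4 = 27)
(I(t(5, -2), p)*P(6))*m = ((-2)²*6)*27 = (4*6)*27 = 24*27 = 648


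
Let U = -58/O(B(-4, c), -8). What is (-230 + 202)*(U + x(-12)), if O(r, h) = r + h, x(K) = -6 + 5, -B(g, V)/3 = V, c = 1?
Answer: -1316/11 ≈ -119.64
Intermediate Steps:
B(g, V) = -3*V
x(K) = -1
O(r, h) = h + r
U = 58/11 (U = -58/(-8 - 3*1) = -58/(-8 - 3) = -58/(-11) = -58*(-1/11) = 58/11 ≈ 5.2727)
(-230 + 202)*(U + x(-12)) = (-230 + 202)*(58/11 - 1) = -28*47/11 = -1316/11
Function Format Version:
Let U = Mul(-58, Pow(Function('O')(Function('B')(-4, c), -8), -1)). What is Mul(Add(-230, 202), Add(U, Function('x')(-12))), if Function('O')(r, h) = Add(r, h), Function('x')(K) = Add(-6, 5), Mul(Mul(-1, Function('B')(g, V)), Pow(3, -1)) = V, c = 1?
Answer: Rational(-1316, 11) ≈ -119.64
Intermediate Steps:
Function('B')(g, V) = Mul(-3, V)
Function('x')(K) = -1
Function('O')(r, h) = Add(h, r)
U = Rational(58, 11) (U = Mul(-58, Pow(Add(-8, Mul(-3, 1)), -1)) = Mul(-58, Pow(Add(-8, -3), -1)) = Mul(-58, Pow(-11, -1)) = Mul(-58, Rational(-1, 11)) = Rational(58, 11) ≈ 5.2727)
Mul(Add(-230, 202), Add(U, Function('x')(-12))) = Mul(Add(-230, 202), Add(Rational(58, 11), -1)) = Mul(-28, Rational(47, 11)) = Rational(-1316, 11)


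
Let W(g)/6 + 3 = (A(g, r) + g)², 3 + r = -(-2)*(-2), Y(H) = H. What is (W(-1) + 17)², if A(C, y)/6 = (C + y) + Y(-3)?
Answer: 725386489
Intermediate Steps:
r = -7 (r = -3 - (-2)*(-2) = -3 - 1*4 = -3 - 4 = -7)
A(C, y) = -18 + 6*C + 6*y (A(C, y) = 6*((C + y) - 3) = 6*(-3 + C + y) = -18 + 6*C + 6*y)
W(g) = -18 + 6*(-60 + 7*g)² (W(g) = -18 + 6*((-18 + 6*g + 6*(-7)) + g)² = -18 + 6*((-18 + 6*g - 42) + g)² = -18 + 6*((-60 + 6*g) + g)² = -18 + 6*(-60 + 7*g)²)
(W(-1) + 17)² = ((-18 + 6*(-60 + 7*(-1))²) + 17)² = ((-18 + 6*(-60 - 7)²) + 17)² = ((-18 + 6*(-67)²) + 17)² = ((-18 + 6*4489) + 17)² = ((-18 + 26934) + 17)² = (26916 + 17)² = 26933² = 725386489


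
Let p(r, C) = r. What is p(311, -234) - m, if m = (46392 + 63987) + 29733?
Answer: -139801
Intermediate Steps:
m = 140112 (m = 110379 + 29733 = 140112)
p(311, -234) - m = 311 - 1*140112 = 311 - 140112 = -139801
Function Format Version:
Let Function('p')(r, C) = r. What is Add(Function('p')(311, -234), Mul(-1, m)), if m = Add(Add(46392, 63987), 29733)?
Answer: -139801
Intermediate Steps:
m = 140112 (m = Add(110379, 29733) = 140112)
Add(Function('p')(311, -234), Mul(-1, m)) = Add(311, Mul(-1, 140112)) = Add(311, -140112) = -139801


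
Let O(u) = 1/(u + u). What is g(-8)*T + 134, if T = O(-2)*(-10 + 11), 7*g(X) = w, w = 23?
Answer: 3729/28 ≈ 133.18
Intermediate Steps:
O(u) = 1/(2*u)
g(X) = 23/7 (g(X) = (1/7)*23 = 23/7)
T = -1/4 (T = ((1/2)/(-2))*(-10 + 11) = ((1/2)*(-1/2))*1 = -1/4*1 = -1/4 ≈ -0.25000)
g(-8)*T + 134 = (23/7)*(-1/4) + 134 = -23/28 + 134 = 3729/28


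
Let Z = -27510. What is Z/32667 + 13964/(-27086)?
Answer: -200216308/147469727 ≈ -1.3577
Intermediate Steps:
Z/32667 + 13964/(-27086) = -27510/32667 + 13964/(-27086) = -27510*1/32667 + 13964*(-1/27086) = -9170/10889 - 6982/13543 = -200216308/147469727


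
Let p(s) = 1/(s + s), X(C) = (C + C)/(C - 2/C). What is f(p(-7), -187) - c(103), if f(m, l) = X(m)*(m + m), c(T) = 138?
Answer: -377704/2737 ≈ -138.00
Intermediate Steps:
X(C) = 2*C/(C - 2/C) (X(C) = (2*C)/(C - 2/C) = 2*C/(C - 2/C))
p(s) = 1/(2*s)
f(m, l) = 4*m³/(-2 + m²) (f(m, l) = (2*m²/(-2 + m²))*(m + m) = (2*m²/(-2 + m²))*(2*m) = 4*m³/(-2 + m²))
f(p(-7), -187) - c(103) = 4*((½)/(-7))³/(-2 + ((½)/(-7))²) - 1*138 = 4*((½)*(-⅐))³/(-2 + ((½)*(-⅐))²) - 138 = 4*(-1/14)³/(-2 + (-1/14)²) - 138 = 4*(-1/2744)/(-2 + 1/196) - 138 = 4*(-1/2744)/(-391/196) - 138 = 4*(-1/2744)*(-196/391) - 138 = 2/2737 - 138 = -377704/2737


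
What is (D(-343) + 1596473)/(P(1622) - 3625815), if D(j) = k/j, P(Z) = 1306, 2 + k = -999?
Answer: -78227320/177600941 ≈ -0.44047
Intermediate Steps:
k = -1001 (k = -2 - 999 = -1001)
D(j) = -1001/j
(D(-343) + 1596473)/(P(1622) - 3625815) = (-1001/(-343) + 1596473)/(1306 - 3625815) = (-1001*(-1/343) + 1596473)/(-3624509) = (143/49 + 1596473)*(-1/3624509) = (78227320/49)*(-1/3624509) = -78227320/177600941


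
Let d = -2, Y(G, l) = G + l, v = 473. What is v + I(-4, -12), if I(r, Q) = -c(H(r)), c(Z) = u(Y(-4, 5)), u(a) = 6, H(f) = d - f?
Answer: 467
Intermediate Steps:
H(f) = -2 - f
c(Z) = 6
I(r, Q) = -6 (I(r, Q) = -1*6 = -6)
v + I(-4, -12) = 473 - 6 = 467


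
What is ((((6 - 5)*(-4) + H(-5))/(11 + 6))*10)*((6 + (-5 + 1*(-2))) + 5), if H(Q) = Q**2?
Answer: 840/17 ≈ 49.412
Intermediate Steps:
((((6 - 5)*(-4) + H(-5))/(11 + 6))*10)*((6 + (-5 + 1*(-2))) + 5) = ((((6 - 5)*(-4) + (-5)**2)/(11 + 6))*10)*((6 + (-5 + 1*(-2))) + 5) = (((1*(-4) + 25)/17)*10)*((6 + (-5 - 2)) + 5) = (((-4 + 25)*(1/17))*10)*((6 - 7) + 5) = ((21*(1/17))*10)*(-1 + 5) = ((21/17)*10)*4 = (210/17)*4 = 840/17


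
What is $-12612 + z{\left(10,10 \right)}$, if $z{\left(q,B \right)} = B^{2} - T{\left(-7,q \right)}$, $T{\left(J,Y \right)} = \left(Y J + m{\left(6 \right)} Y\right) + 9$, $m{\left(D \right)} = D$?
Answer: $-12511$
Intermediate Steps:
$T{\left(J,Y \right)} = 9 + 6 Y + J Y$ ($T{\left(J,Y \right)} = \left(Y J + 6 Y\right) + 9 = \left(J Y + 6 Y\right) + 9 = \left(6 Y + J Y\right) + 9 = 9 + 6 Y + J Y$)
$z{\left(q,B \right)} = -9 + q + B^{2}$ ($z{\left(q,B \right)} = B^{2} - \left(9 + 6 q - 7 q\right) = B^{2} - \left(9 - q\right) = B^{2} + \left(-9 + q\right) = -9 + q + B^{2}$)
$-12612 + z{\left(10,10 \right)} = -12612 + \left(-9 + 10 + 10^{2}\right) = -12612 + \left(-9 + 10 + 100\right) = -12612 + 101 = -12511$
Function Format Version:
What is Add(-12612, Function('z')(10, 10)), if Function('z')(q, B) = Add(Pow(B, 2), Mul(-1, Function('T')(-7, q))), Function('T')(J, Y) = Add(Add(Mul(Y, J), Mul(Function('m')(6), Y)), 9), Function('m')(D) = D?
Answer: -12511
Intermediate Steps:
Function('T')(J, Y) = Add(9, Mul(6, Y), Mul(J, Y)) (Function('T')(J, Y) = Add(Add(Mul(Y, J), Mul(6, Y)), 9) = Add(Add(Mul(J, Y), Mul(6, Y)), 9) = Add(Add(Mul(6, Y), Mul(J, Y)), 9) = Add(9, Mul(6, Y), Mul(J, Y)))
Function('z')(q, B) = Add(-9, q, Pow(B, 2)) (Function('z')(q, B) = Add(Pow(B, 2), Mul(-1, Add(9, Mul(6, q), Mul(-7, q)))) = Add(Pow(B, 2), Mul(-1, Add(9, Mul(-1, q)))) = Add(Pow(B, 2), Add(-9, q)) = Add(-9, q, Pow(B, 2)))
Add(-12612, Function('z')(10, 10)) = Add(-12612, Add(-9, 10, Pow(10, 2))) = Add(-12612, Add(-9, 10, 100)) = Add(-12612, 101) = -12511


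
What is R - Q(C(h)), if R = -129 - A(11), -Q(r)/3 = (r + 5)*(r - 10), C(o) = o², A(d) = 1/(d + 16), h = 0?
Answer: -7534/27 ≈ -279.04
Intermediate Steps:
A(d) = 1/(16 + d)
Q(r) = -3*(-10 + r)*(5 + r) (Q(r) = -3*(r + 5)*(r - 10) = -3*(5 + r)*(-10 + r) = -3*(-10 + r)*(5 + r))
R = -3484/27 (R = -129 - 1/(16 + 11) = -129 - 1/27 = -3484/27 ≈ -129.04)
R - Q(C(h)) = -3484/27 - (150 - 3*(0²)² + 15*0²) = -3484/27 - (150 - 3*0² + 15*0) = -3484/27 - (150 - 3*0 + 0) = -3484/27 - (150 + 0 + 0) = -3484/27 - 1*150 = -3484/27 - 150 = -7534/27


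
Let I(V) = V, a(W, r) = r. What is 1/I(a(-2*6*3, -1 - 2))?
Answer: -⅓ ≈ -0.33333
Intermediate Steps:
1/I(a(-2*6*3, -1 - 2)) = 1/(-1 - 2) = 1/(-3) = -⅓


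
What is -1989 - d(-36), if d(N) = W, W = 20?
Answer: -2009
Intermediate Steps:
d(N) = 20
-1989 - d(-36) = -1989 - 1*20 = -1989 - 20 = -2009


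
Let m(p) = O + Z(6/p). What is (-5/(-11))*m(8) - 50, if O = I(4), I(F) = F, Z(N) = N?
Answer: -2105/44 ≈ -47.841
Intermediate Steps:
O = 4
m(p) = 4 + 6/p
(-5/(-11))*m(8) - 50 = (-5/(-11))*(4 + 6/8) - 50 = (-5*(-1/11))*(4 + 6*(⅛)) - 50 = 5*(4 + ¾)/11 - 50 = (5/11)*(19/4) - 50 = 95/44 - 50 = -2105/44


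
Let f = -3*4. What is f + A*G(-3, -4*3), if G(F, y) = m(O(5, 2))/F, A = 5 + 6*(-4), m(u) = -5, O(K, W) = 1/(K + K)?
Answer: -131/3 ≈ -43.667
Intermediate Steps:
O(K, W) = 1/(2*K)
A = -19 (A = 5 - 24 = -19)
G(F, y) = -5/F
f = -12
f + A*G(-3, -4*3) = -12 - (-95)/(-3) = -12 - (-95)*(-1)/3 = -12 - 19*5/3 = -12 - 95/3 = -131/3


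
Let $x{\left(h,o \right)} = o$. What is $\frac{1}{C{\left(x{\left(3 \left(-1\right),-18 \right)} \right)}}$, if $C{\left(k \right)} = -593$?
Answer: $- \frac{1}{593} \approx -0.0016863$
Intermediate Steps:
$\frac{1}{C{\left(x{\left(3 \left(-1\right),-18 \right)} \right)}} = \frac{1}{-593} = - \frac{1}{593}$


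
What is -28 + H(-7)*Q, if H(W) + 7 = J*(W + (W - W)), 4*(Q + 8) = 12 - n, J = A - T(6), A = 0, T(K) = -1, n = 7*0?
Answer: 42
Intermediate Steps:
n = 0
J = 1 (J = 0 - 1*(-1) = 0 + 1 = 1)
Q = -5 (Q = -8 + (12 - 1*0)/4 = -8 + (12 + 0)/4 = -8 + (¼)*12 = -8 + 3 = -5)
H(W) = -7 + W (H(W) = -7 + 1*(W + (W - W)) = -7 + 1*(W + 0) = -7 + 1*W = -7 + W)
-28 + H(-7)*Q = -28 + (-7 - 7)*(-5) = -28 - 14*(-5) = -28 + 70 = 42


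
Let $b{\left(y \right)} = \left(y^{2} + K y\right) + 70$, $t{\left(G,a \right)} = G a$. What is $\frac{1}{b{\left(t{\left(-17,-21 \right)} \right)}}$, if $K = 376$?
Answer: $\frac{1}{261751} \approx 3.8204 \cdot 10^{-6}$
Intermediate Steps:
$b{\left(y \right)} = 70 + y^{2} + 376 y$ ($b{\left(y \right)} = \left(y^{2} + 376 y\right) + 70 = 70 + y^{2} + 376 y$)
$\frac{1}{b{\left(t{\left(-17,-21 \right)} \right)}} = \frac{1}{70 + \left(\left(-17\right) \left(-21\right)\right)^{2} + 376 \left(\left(-17\right) \left(-21\right)\right)} = \frac{1}{70 + 357^{2} + 376 \cdot 357} = \frac{1}{70 + 127449 + 134232} = \frac{1}{261751}$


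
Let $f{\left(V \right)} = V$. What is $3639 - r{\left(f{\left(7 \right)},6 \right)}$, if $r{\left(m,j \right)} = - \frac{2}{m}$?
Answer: $\frac{25475}{7} \approx 3639.3$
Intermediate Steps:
$3639 - r{\left(f{\left(7 \right)},6 \right)} = 3639 - - \frac{2}{7} = 3639 + \frac{2}{7} = \frac{25475}{7}$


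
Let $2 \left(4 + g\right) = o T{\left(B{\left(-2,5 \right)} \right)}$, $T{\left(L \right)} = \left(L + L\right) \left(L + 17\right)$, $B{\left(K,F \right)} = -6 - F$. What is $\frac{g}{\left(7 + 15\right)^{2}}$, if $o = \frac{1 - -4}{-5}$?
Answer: $\frac{31}{242} \approx 0.1281$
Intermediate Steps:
$T{\left(L \right)} = 2 L \left(17 + L\right)$
$o = -1$ ($o = \left(1 + 4\right) \left(- \frac{1}{5}\right) = 5 \left(- \frac{1}{5}\right) = -1$)
$g = 62$ ($g = -4 + \frac{\left(-1\right) 2 \left(-6 - 5\right) \left(17 - 11\right)}{2} = -4 + \frac{\left(-1\right) 2 \left(-11\right) \left(17 - 11\right)}{2} = -4 + \frac{\left(-1\right) 2 \left(-11\right) 6}{2} = -4 + \frac{\left(-1\right) \left(-132\right)}{2} = -4 + \frac{1}{2} \cdot 132 = -4 + 66 = 62$)
$\frac{g}{\left(7 + 15\right)^{2}} = \frac{62}{\left(7 + 15\right)^{2}} = \frac{62}{22^{2}} = \frac{62}{484} = 62 \cdot \frac{1}{484} = \frac{31}{242}$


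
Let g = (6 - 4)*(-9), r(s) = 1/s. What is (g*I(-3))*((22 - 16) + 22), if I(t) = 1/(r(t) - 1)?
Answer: 378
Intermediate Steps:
I(t) = 1/(-1 + 1/t) (I(t) = 1/(1/t - 1) = 1/(-1 + 1/t))
g = -18 (g = 2*(-9) = -18)
(g*I(-3))*((22 - 16) + 22) = (-(-18)*(-3)/(-1 - 3))*((22 - 16) + 22) = (-(-18)*(-3)/(-4))*(6 + 22) = -(-18)*(-3)*(-1)/4*28 = -18*(-3/4)*28 = (27/2)*28 = 378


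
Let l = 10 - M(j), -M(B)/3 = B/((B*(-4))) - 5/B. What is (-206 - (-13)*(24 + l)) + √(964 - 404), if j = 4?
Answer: 355/2 + 4*√35 ≈ 201.16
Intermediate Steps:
M(B) = ¾ + 15/B (M(B) = -3*(B/((B*(-4))) - 5/B) = -3*(B/((-4*B)) - 5/B) = -3*(B*(-1/(4*B)) - 5/B) = -3*(-¼ - 5/B) = ¾ + 15/B)
l = 11/2 (l = 10 - (¾ + 15/4) = 10 - 1*9/2 = 10 - 9/2 = 11/2 ≈ 5.5000)
(-206 - (-13)*(24 + l)) + √(964 - 404) = (-206 - (-13)*(24 + 11/2)) + √(964 - 404) = (-206 - (-13)*59/2) + √560 = (-206 - 1*(-767/2)) + 4*√35 = (-206 + 767/2) + 4*√35 = 355/2 + 4*√35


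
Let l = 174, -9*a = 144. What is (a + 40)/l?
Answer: 4/29 ≈ 0.13793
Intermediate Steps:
a = -16 (a = -1/9*144 = -16)
(a + 40)/l = (-16 + 40)/174 = 24*(1/174) = 4/29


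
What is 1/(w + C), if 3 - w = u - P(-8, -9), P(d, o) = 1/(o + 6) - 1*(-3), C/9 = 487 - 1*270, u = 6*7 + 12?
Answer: 3/5714 ≈ 0.00052503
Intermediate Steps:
u = 54 (u = 42 + 12 = 54)
C = 1953 (C = 9*(487 - 1*270) = 9*(487 - 270) = 9*217 = 1953)
P(d, o) = 3 + 1/(6 + o) (P(d, o) = 1/(6 + o) + 3 = 3 + 1/(6 + o))
w = -145/3 (w = 3 - (54 - (19 + 3*(-9))/(6 - 9)) = 3 - (54 - (19 - 27)/(-3)) = 3 - (54 - (-1)*(-8)/3) = 3 - (54 - 1*8/3) = 3 - (54 - 8/3) = 3 - 1*154/3 = 3 - 154/3 = -145/3 ≈ -48.333)
1/(w + C) = 1/(-145/3 + 1953) = 1/(5714/3) = 3/5714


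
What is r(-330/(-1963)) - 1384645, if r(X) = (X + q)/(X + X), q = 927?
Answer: -304015223/220 ≈ -1.3819e+6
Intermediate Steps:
r(X) = (927 + X)/(2*X) (r(X) = (X + 927)/(X + X) = (927 + X)/((2*X)) = (927 + X)*(1/(2*X)) = (927 + X)/(2*X))
r(-330/(-1963)) - 1384645 = (927 - 330/(-1963))/(2*((-330/(-1963)))) - 1384645 = (927 - 330*(-1/1963))/(2*((-330*(-1/1963)))) - 1384645 = (927 + 330/1963)/(2*(330/1963)) - 1384645 = (½)*(1963/330)*(1820031/1963) - 1384645 = 606677/220 - 1384645 = -304015223/220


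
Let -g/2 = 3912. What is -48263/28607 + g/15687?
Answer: -326974283/149586003 ≈ -2.1859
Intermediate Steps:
g = -7824 (g = -2*3912 = -7824)
-48263/28607 + g/15687 = -48263/28607 - 7824/15687 = -48263*1/28607 - 7824*1/15687 = -48263/28607 - 2608/5229 = -326974283/149586003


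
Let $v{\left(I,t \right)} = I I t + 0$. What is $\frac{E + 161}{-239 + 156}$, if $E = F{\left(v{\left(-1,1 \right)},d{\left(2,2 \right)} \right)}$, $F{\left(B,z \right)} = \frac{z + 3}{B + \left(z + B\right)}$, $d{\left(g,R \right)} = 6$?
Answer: $- \frac{1297}{664} \approx -1.9533$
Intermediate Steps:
$v{\left(I,t \right)} = t I^{2}$ ($v{\left(I,t \right)} = I^{2} t + 0 = t I^{2} + 0 = t I^{2}$)
$F{\left(B,z \right)} = \frac{3 + z}{z + 2 B}$ ($F{\left(B,z \right)} = \frac{3 + z}{B + \left(B + z\right)} = \frac{3 + z}{z + 2 B}$)
$E = \frac{9}{8}$ ($E = \frac{3 + 6}{6 + 2 \cdot 1 \left(-1\right)^{2}} = \frac{1}{6 + 2 \cdot 1 \cdot 1} \cdot 9 = \frac{1}{6 + 2 \cdot 1} \cdot 9 = \frac{1}{6 + 2} \cdot 9 = \frac{1}{8} \cdot 9 = \frac{9}{8} \approx 1.125$)
$\frac{E + 161}{-239 + 156} = \frac{\frac{9}{8} + 161}{-239 + 156} = \frac{1297}{8 \left(-83\right)} = \frac{1297}{8} \left(- \frac{1}{83}\right) = - \frac{1297}{664}$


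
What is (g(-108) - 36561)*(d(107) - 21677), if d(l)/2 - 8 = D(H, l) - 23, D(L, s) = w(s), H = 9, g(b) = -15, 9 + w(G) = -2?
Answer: 794759904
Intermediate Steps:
w(G) = -11 (w(G) = -9 - 2 = -11)
D(L, s) = -11
d(l) = -52 (d(l) = 16 + 2*(-11 - 23) = 16 + 2*(-34) = 16 - 68 = -52)
(g(-108) - 36561)*(d(107) - 21677) = (-15 - 36561)*(-52 - 21677) = -36576*(-21729) = 794759904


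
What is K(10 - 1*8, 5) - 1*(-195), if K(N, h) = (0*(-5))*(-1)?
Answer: 195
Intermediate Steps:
K(N, h) = 0 (K(N, h) = 0*(-1) = 0)
K(10 - 1*8, 5) - 1*(-195) = 0 - 1*(-195) = 0 + 195 = 195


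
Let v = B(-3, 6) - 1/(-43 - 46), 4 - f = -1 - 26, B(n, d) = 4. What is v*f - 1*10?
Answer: 10177/89 ≈ 114.35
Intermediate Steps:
f = 31 (f = 4 - (-1 - 26) = 4 - 1*(-27) = 4 + 27 = 31)
v = 357/89 (v = 4 - 1/(-43 - 46) = 4 - 1/(-89) = 4 - 1*(-1/89) = 4 + 1/89 = 357/89 ≈ 4.0112)
v*f - 1*10 = (357/89)*31 - 1*10 = 11067/89 - 10 = 10177/89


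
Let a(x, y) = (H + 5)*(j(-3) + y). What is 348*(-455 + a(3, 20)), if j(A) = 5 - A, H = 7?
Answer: -41412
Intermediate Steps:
a(x, y) = 96 + 12*y (a(x, y) = (7 + 5)*((5 - 1*(-3)) + y) = 12*((5 + 3) + y) = 12*(8 + y) = 96 + 12*y)
348*(-455 + a(3, 20)) = 348*(-455 + (96 + 12*20)) = 348*(-455 + (96 + 240)) = 348*(-455 + 336) = 348*(-119) = -41412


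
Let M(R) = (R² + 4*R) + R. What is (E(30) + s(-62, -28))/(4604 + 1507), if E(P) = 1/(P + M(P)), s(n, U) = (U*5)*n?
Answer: 9374401/6599880 ≈ 1.4204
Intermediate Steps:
s(n, U) = 5*U*n (s(n, U) = (5*U)*n = 5*U*n)
M(R) = R² + 5*R
E(P) = 1/(P + P*(5 + P))
(E(30) + s(-62, -28))/(4604 + 1507) = (1/(30*(6 + 30)) + 5*(-28)*(-62))/(4604 + 1507) = ((1/30)/36 + 8680)/6111 = ((1/30)*(1/36) + 8680)*(1/6111) = (1/1080 + 8680)*(1/6111) = (9374401/1080)*(1/6111) = 9374401/6599880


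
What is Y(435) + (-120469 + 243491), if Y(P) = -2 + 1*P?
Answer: 123455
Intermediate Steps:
Y(P) = -2 + P
Y(435) + (-120469 + 243491) = (-2 + 435) + (-120469 + 243491) = 433 + 123022 = 123455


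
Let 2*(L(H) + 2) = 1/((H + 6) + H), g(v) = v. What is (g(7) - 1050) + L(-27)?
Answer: -100321/96 ≈ -1045.0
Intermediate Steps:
L(H) = -2 + 1/(2*(6 + 2*H)) (L(H) = -2 + 1/(2*((H + 6) + H)) = -2 + 1/(2*((6 + H) + H)) = -2 + 1/(2*(6 + 2*H)))
(g(7) - 1050) + L(-27) = (7 - 1050) + (-23 - 8*(-27))/(4*(3 - 27)) = -1043 + (¼)*(-23 + 216)/(-24) = -1043 + (¼)*(-1/24)*193 = -1043 - 193/96 = -100321/96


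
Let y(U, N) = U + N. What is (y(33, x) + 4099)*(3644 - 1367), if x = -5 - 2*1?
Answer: 9392625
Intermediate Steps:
x = -7 (x = -5 - 2 = -7)
y(U, N) = N + U
(y(33, x) + 4099)*(3644 - 1367) = ((-7 + 33) + 4099)*(3644 - 1367) = (26 + 4099)*2277 = 4125*2277 = 9392625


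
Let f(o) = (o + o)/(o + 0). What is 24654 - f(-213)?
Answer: 24652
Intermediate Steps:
f(o) = 2 (f(o) = (2*o)/o = 2)
24654 - f(-213) = 24654 - 1*2 = 24654 - 2 = 24652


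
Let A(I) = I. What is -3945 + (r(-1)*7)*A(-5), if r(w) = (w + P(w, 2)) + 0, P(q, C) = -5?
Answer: -3735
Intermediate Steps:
r(w) = -5 + w (r(w) = (w - 5) + 0 = (-5 + w) + 0 = -5 + w)
-3945 + (r(-1)*7)*A(-5) = -3945 + ((-5 - 1)*7)*(-5) = -3945 - 6*7*(-5) = -3945 - 42*(-5) = -3945 + 210 = -3735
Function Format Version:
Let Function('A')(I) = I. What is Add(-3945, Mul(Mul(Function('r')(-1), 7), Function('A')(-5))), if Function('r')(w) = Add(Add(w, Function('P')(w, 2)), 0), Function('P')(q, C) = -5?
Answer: -3735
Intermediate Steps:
Function('r')(w) = Add(-5, w) (Function('r')(w) = Add(Add(w, -5), 0) = Add(Add(-5, w), 0) = Add(-5, w))
Add(-3945, Mul(Mul(Function('r')(-1), 7), Function('A')(-5))) = Add(-3945, Mul(Mul(Add(-5, -1), 7), -5)) = Add(-3945, Mul(Mul(-6, 7), -5)) = Add(-3945, Mul(-42, -5)) = Add(-3945, 210) = -3735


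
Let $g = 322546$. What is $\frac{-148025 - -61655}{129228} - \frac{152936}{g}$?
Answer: $- \frac{566927517}{496213982} \approx -1.1425$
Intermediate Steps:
$\frac{-148025 - -61655}{129228} - \frac{152936}{g} = \frac{-148025 - -61655}{129228} - \frac{152936}{322546} = \left(-148025 + 61655\right) \frac{1}{129228} - \frac{10924}{23039} = \left(-86370\right) \frac{1}{129228} - \frac{10924}{23039} = - \frac{14395}{21538} - \frac{10924}{23039} = - \frac{566927517}{496213982}$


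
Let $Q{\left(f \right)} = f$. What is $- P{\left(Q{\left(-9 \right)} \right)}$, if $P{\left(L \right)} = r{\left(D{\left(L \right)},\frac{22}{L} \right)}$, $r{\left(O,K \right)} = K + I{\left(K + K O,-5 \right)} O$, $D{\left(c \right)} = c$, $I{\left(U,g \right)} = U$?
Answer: $\frac{1606}{9} \approx 178.44$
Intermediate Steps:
$r{\left(O,K \right)} = K + O \left(K + K O\right)$ ($r{\left(O,K \right)} = K + \left(K + K O\right) O = K + O \left(K + K O\right)$)
$P{\left(L \right)} = \frac{22 \left(1 + L \left(1 + L\right)\right)}{L}$ ($P{\left(L \right)} = \frac{22}{L} \left(1 + L \left(1 + L\right)\right) = \frac{22 \left(1 + L \left(1 + L\right)\right)}{L}$)
$- P{\left(Q{\left(-9 \right)} \right)} = - (22 + 22 \left(-9\right) + \frac{22}{-9}) = - (22 - 198 + 22 \left(- \frac{1}{9}\right)) = - (22 - 198 - \frac{22}{9}) = \left(-1\right) \left(- \frac{1606}{9}\right) = \frac{1606}{9}$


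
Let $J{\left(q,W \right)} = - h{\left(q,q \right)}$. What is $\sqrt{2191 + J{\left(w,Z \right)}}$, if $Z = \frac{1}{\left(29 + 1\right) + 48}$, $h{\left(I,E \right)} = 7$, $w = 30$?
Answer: $2 \sqrt{546} \approx 46.733$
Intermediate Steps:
$Z = \frac{1}{78}$ ($Z = \frac{1}{30 + 48} = \frac{1}{78} \approx 0.012821$)
$J{\left(q,W \right)} = -7$ ($J{\left(q,W \right)} = \left(-1\right) 7 = -7$)
$\sqrt{2191 + J{\left(w,Z \right)}} = \sqrt{2191 - 7} = \sqrt{2184} = 2 \sqrt{546}$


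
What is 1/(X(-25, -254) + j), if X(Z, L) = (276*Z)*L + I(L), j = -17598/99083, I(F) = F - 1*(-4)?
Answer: 99083/173628077452 ≈ 5.7066e-7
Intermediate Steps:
I(F) = 4 + F (I(F) = F + 4 = 4 + F)
j = -17598/99083 (j = -17598*1/99083 = -17598/99083 ≈ -0.17761)
X(Z, L) = 4 + L + 276*L*Z (X(Z, L) = (276*Z)*L + (4 + L) = 276*L*Z + (4 + L) = 4 + L + 276*L*Z)
1/(X(-25, -254) + j) = 1/((4 - 254 + 276*(-254)*(-25)) - 17598/99083) = 1/((4 - 254 + 1752600) - 17598/99083) = 1/(1752350 - 17598/99083) = 1/(173628077452/99083) = 99083/173628077452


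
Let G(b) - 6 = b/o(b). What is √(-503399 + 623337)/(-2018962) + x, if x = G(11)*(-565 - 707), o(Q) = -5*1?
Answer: -24168/5 - √119938/2018962 ≈ -4833.6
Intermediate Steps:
o(Q) = -5
G(b) = 6 - b/5 (G(b) = 6 + b/(-5) = 6 + b*(-⅕) = 6 - b/5)
x = -24168/5 (x = (6 - ⅕*11)*(-565 - 707) = (6 - 11/5)*(-1272) = (19/5)*(-1272) = -24168/5 ≈ -4833.6)
√(-503399 + 623337)/(-2018962) + x = √(-503399 + 623337)/(-2018962) - 24168/5 = √119938*(-1/2018962) - 24168/5 = -√119938/2018962 - 24168/5 = -24168/5 - √119938/2018962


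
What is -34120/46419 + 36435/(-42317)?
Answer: -3135132305/1964312823 ≈ -1.5960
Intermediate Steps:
-34120/46419 + 36435/(-42317) = -34120*1/46419 + 36435*(-1/42317) = -34120/46419 - 36435/42317 = -3135132305/1964312823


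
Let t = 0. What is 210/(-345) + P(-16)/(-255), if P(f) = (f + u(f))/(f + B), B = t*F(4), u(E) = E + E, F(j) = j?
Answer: -1213/1955 ≈ -0.62046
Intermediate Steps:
u(E) = 2*E
B = 0 (B = 0*4 = 0)
P(f) = 3 (P(f) = (f + 2*f)/(f + 0) = (3*f)/f = 3)
210/(-345) + P(-16)/(-255) = 210/(-345) + 3/(-255) = 210*(-1/345) + 3*(-1/255) = -14/23 - 1/85 = -1213/1955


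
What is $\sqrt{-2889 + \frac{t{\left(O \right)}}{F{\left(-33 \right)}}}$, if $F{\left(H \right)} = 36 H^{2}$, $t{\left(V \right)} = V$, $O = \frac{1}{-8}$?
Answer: $\frac{i \sqrt{1812165698}}{792} \approx 53.749 i$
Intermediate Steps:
$O = - \frac{1}{8} \approx -0.125$
$\sqrt{-2889 + \frac{t{\left(O \right)}}{F{\left(-33 \right)}}} = \sqrt{-2889 - \frac{1}{8 \cdot 36 \left(-33\right)^{2}}} = \sqrt{-2889 - \frac{1}{8 \cdot 36 \cdot 1089}} = \sqrt{-2889 - \frac{1}{8 \cdot 39204}} = \sqrt{-2889 - \frac{1}{313632}} = \sqrt{- \frac{906082849}{313632}} = \frac{i \sqrt{1812165698}}{792}$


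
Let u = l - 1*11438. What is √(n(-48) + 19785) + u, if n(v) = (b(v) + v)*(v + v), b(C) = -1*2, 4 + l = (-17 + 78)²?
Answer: -7721 + √24585 ≈ -7564.2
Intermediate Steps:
l = 3717 (l = -4 + (-17 + 78)² = -4 + 61² = -4 + 3721 = 3717)
b(C) = -2
u = -7721 (u = 3717 - 1*11438 = 3717 - 11438 = -7721)
n(v) = 2*v*(-2 + v) (n(v) = (-2 + v)*(v + v) = (-2 + v)*(2*v) = 2*v*(-2 + v))
√(n(-48) + 19785) + u = √(2*(-48)*(-2 - 48) + 19785) - 7721 = √(2*(-48)*(-50) + 19785) - 7721 = √(4800 + 19785) - 7721 = √24585 - 7721 = -7721 + √24585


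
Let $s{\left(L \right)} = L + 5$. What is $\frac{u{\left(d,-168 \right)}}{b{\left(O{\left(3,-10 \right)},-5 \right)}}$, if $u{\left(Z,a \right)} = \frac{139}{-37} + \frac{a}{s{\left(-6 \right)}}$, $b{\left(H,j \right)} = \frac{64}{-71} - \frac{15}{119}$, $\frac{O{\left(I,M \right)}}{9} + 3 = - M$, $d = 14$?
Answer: $- \frac{51344573}{321197} \approx -159.85$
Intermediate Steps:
$s{\left(L \right)} = 5 + L$
$O{\left(I,M \right)} = -27 - 9 M$ ($O{\left(I,M \right)} = -27 + 9 \left(- M\right) = -27 - 9 M$)
$b{\left(H,j \right)} = - \frac{8681}{8449}$ ($b{\left(H,j \right)} = 64 \left(- \frac{1}{71}\right) - \frac{15}{119} = - \frac{64}{71} - \frac{15}{119} = - \frac{8681}{8449}$)
$u{\left(Z,a \right)} = - \frac{139}{37} - a$ ($u{\left(Z,a \right)} = \frac{139}{-37} + \frac{a}{5 - 6} = 139 \left(- \frac{1}{37}\right) + \frac{a}{-1} = - \frac{139}{37} + a \left(-1\right) = - \frac{139}{37} - a$)
$\frac{u{\left(d,-168 \right)}}{b{\left(O{\left(3,-10 \right)},-5 \right)}} = \frac{- \frac{139}{37} - -168}{- \frac{8681}{8449}} = \left(- \frac{139}{37} + 168\right) \left(- \frac{8449}{8681}\right) = \frac{6077}{37} \left(- \frac{8449}{8681}\right) = - \frac{51344573}{321197}$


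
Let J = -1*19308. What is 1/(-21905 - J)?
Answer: -1/2597 ≈ -0.00038506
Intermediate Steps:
J = -19308
1/(-21905 - J) = 1/(-21905 - 1*(-19308)) = 1/(-21905 + 19308) = 1/(-2597) = -1/2597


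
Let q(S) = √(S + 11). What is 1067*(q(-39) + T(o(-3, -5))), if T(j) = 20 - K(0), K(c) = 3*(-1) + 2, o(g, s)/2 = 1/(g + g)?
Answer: 22407 + 2134*I*√7 ≈ 22407.0 + 5646.0*I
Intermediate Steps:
o(g, s) = 1/g (o(g, s) = 2/(g + g) = 2/((2*g)) = 2*(1/(2*g)) = 1/g)
q(S) = √(11 + S)
K(c) = -1 (K(c) = -3 + 2 = -1)
T(j) = 21 (T(j) = 20 - 1*(-1) = 20 + 1 = 21)
1067*(q(-39) + T(o(-3, -5))) = 1067*(√(11 - 39) + 21) = 1067*(√(-28) + 21) = 1067*(2*I*√7 + 21) = 1067*(21 + 2*I*√7) = 22407 + 2134*I*√7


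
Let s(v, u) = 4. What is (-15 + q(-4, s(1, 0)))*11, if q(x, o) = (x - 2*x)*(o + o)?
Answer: 187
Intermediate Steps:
q(x, o) = -2*o*x (q(x, o) = (-x)*(2*o) = -2*o*x)
(-15 + q(-4, s(1, 0)))*11 = (-15 - 2*4*(-4))*11 = (-15 + 32)*11 = 17*11 = 187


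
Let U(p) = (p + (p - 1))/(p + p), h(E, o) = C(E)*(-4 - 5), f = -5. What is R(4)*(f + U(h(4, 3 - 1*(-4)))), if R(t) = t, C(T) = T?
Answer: -287/18 ≈ -15.944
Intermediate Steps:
h(E, o) = -9*E (h(E, o) = E*(-4 - 5) = E*(-9) = -9*E)
U(p) = (-1 + 2*p)/(2*p) (U(p) = (p + (-1 + p))/((2*p)) = (-1 + 2*p)*(1/(2*p)) = (-1 + 2*p)/(2*p))
R(4)*(f + U(h(4, 3 - 1*(-4)))) = 4*(-5 + (-½ - 9*4)/((-9*4))) = 4*(-5 + (-½ - 36)/(-36)) = 4*(-5 - 1/36*(-73/2)) = 4*(-5 + 73/72) = 4*(-287/72) = -287/18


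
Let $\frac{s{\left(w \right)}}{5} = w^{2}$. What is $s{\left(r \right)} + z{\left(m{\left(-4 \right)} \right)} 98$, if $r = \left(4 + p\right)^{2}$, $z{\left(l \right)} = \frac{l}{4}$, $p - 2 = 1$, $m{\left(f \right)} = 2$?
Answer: $12054$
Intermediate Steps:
$p = 3$ ($p = 2 + 1 = 3$)
$z{\left(l \right)} = \frac{l}{4}$ ($z{\left(l \right)} = l \frac{1}{4} = \frac{l}{4}$)
$r = 49$ ($r = \left(4 + 3\right)^{2} = 7^{2} = 49$)
$s{\left(w \right)} = 5 w^{2}$
$s{\left(r \right)} + z{\left(m{\left(-4 \right)} \right)} 98 = 5 \cdot 49^{2} + \frac{1}{4} \cdot 2 \cdot 98 = 5 \cdot 2401 + \frac{1}{2} \cdot 98 = 12005 + 49 = 12054$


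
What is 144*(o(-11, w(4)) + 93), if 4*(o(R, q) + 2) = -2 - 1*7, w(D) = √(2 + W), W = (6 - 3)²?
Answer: 12780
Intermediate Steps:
W = 9 (W = 3² = 9)
w(D) = √11 (w(D) = √(2 + 9) = √11)
o(R, q) = -17/4 (o(R, q) = -2 + (-2 - 1*7)/4 = -2 + (-2 - 7)/4 = -2 + (¼)*(-9) = -2 - 9/4 = -17/4)
144*(o(-11, w(4)) + 93) = 144*(-17/4 + 93) = 144*(355/4) = 12780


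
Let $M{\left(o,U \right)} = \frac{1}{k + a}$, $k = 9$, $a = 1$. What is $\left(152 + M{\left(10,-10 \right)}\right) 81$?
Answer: $\frac{123201}{10} \approx 12320.0$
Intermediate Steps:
$M{\left(o,U \right)} = \frac{1}{10}$ ($M{\left(o,U \right)} = \frac{1}{9 + 1} = \frac{1}{10}$)
$\left(152 + M{\left(10,-10 \right)}\right) 81 = \left(152 + \frac{1}{10}\right) 81 = \frac{1521}{10} \cdot 81 = \frac{123201}{10}$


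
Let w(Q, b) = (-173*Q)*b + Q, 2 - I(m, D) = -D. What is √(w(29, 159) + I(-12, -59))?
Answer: I*√797731 ≈ 893.16*I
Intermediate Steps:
I(m, D) = 2 + D (I(m, D) = 2 - (-1)*D = 2 + D)
w(Q, b) = Q - 173*Q*b (w(Q, b) = -173*Q*b + Q = Q - 173*Q*b)
√(w(29, 159) + I(-12, -59)) = √(29*(1 - 173*159) + (2 - 59)) = √(29*(1 - 27507) - 57) = √(29*(-27506) - 57) = √(-797674 - 57) = √(-797731) = I*√797731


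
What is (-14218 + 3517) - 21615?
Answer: -32316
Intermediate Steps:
(-14218 + 3517) - 21615 = -10701 - 21615 = -32316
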